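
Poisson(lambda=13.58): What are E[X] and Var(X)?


E[X] = Var(X) = lambda = 13.58

13.58, 13.58


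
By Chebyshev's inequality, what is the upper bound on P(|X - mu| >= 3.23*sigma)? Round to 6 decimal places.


P <= 1/k^2
k^2 = 3.23^2 = 10.4329
1/k^2 = 1 / 10.4329 ≈ 0.09585063

0.095851


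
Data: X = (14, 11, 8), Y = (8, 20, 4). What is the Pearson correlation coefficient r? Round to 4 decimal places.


r = sum((xi-xbar)(yi-ybar)) / sqrt(sum((xi-xbar)^2) * sum((yi-ybar)^2))
n = 3, xbar = 33/3 = 11, ybar = 32/3 ≈ 10.666667
Sxy = sum((xi-xbar)(yi-ybar)) = 12
Sxx = sum((xi-xbar)^2) = 18
Syy = sum((yi-ybar)^2) = 416/3 ≈ 138.666667
sqrt(Sxx*Syy) ≈ 49.959984
r = Sxy / sqrt(Sxx*Syy) = 12 / 49.959984 ≈ 0.240192

0.2402


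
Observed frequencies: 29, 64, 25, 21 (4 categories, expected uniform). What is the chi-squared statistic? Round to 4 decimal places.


chi2 = sum((O-E)^2/E), E = total/4
total = 139, E = 139/4 = 34.75
(29 - 34.75)^2 / 34.75 = 33.0625 / 34.75 = 529/556 ≈ 0.951439
(64 - 34.75)^2 / 34.75 = 855.5625 / 34.75 = 13689/556 ≈ 24.620504
(25 - 34.75)^2 / 34.75 = 95.0625 / 34.75 = 1521/556 ≈ 2.735612
(21 - 34.75)^2 / 34.75 = 189.0625 / 34.75 = 3025/556 ≈ 5.440647
chi2 = 4691/139 ≈ 33.748201

33.7482


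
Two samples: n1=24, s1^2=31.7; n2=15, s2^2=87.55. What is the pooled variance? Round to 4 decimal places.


sp^2 = ((n1-1)*s1^2 + (n2-1)*s2^2)/(n1+n2-2)
(n1-1)*s1^2 = 23 * 31.7 = 729.1
(n2-1)*s2^2 = 14 * 87.55 = 1225.7
numerator = 729.1 + 1225.7 = 1954.8
n1+n2-2 = 37
sp^2 = 1954.8 / 37 = 9774/185 ≈ 52.832432

52.8324


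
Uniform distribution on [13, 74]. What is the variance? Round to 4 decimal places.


Var = (b-a)^2 / 12
(b-a)^2 = (74 - 13)^2 = 3721
Var = 3721/12 ≈ 310.083333

310.0833


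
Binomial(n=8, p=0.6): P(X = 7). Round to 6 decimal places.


P = C(n,k) * p^k * (1-p)^(n-k)
C(8,7) = 8
p^k = 0.6^7 = 0.0279936
(1-p)^(n-k) = 0.4^1 = 0.4
P = 8 * 0.0279936 * 0.4 ≈ 0.089580

0.089580


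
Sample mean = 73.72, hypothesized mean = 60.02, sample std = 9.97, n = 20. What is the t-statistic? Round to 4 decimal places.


t = (xbar - mu0) / (s/sqrt(n))
xbar - mu0 = 73.72 - 60.02 = 13.7
sqrt(20) ≈ 4.47213595
s/sqrt(n) = 9.97 / 4.47213595 ≈ 2.22935977
t = 13.7 / 2.22935977 ≈ 6.145262

6.1453


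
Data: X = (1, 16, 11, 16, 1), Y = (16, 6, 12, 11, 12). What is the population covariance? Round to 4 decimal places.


Cov = (1/n)*sum((xi-xbar)(yi-ybar))
n = 5, xbar = 45/5 = 9, ybar = 57/5 = 11.4
sum((xi-xbar)(yi-ybar)) = -81
Cov = -81 / 5 = -16.2

-16.2000


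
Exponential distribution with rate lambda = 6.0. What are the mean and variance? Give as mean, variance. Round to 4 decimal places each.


mean = 1/lam, var = 1/lam^2
mean = 1 / 6.0 = 1/6 ≈ 0.166667
lam^2 = 6.0^2 = 36
var = 1 / 36 = 1/36 ≈ 0.027778

0.1667, 0.0278


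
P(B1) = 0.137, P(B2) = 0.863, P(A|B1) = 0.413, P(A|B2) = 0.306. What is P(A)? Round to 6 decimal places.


P(A) = P(A|B1)*P(B1) + P(A|B2)*P(B2)
P(A|B1)*P(B1) = 0.413 * 0.137 = 0.056581
P(A|B2)*P(B2) = 0.306 * 0.863 = 0.264078
P(A) = 0.056581 + 0.264078 = 0.320659

0.320659


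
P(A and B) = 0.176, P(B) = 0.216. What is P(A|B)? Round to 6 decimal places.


P(A|B) = P(A and B) / P(B) = 0.176 / 0.216 = 22/27 ≈ 0.81481481

0.814815


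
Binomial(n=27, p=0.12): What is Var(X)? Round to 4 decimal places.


Var = n*p*(1-p) = 27 * 0.12 * 0.88 = 2.8512

2.8512


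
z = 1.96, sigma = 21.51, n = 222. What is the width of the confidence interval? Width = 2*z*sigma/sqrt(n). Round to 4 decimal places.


width = 2*z*sigma/sqrt(n)
2*z*sigma = 2 * 1.96 * 21.51 = 84.3192
sqrt(222) ≈ 14.899664
width = 84.3192 / 14.899664 ≈ 5.659134

5.6591


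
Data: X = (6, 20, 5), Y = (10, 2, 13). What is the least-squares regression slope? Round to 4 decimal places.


b = sum((xi-xbar)(yi-ybar)) / sum((xi-xbar)^2)
n = 3, xbar = 31/3 ≈ 10.333333, ybar = 25/3 ≈ 8.333333
Sxy = sum((xi-xbar)(yi-ybar)) = -280/3 ≈ -93.333333
Sxx = sum((xi-xbar)^2) = 422/3 ≈ 140.666667
b = Sxy / Sxx = -140/211 ≈ -0.663507

-0.6635


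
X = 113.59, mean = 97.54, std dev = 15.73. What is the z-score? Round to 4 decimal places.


z = (X - mu) / sigma
X - mu = 113.59 - 97.54 = 16.05
z = 16.05 / 15.73 = 1605/1573 ≈ 1.020343

1.0203


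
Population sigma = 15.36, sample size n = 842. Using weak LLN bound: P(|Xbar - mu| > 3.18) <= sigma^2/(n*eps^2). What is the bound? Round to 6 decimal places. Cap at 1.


bound = min(1, sigma^2/(n*eps^2))
sigma^2 = 15.36^2 = 235.9296
n*eps^2 = 842 * 3.18^2 = 842 * 10.1124 = 8514.6408
sigma^2/(n*eps^2) = 235.9296 / 8514.6408 ≈ 0.02770870

0.027709


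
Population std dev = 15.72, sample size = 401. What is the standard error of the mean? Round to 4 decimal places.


SE = sigma / sqrt(n)
sqrt(401) ≈ 20.024984
SE = 15.72 / 20.024984 ≈ 0.785019

0.7850


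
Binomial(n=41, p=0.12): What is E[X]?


E[X] = n*p = 41 * 0.12 = 4.92

4.92


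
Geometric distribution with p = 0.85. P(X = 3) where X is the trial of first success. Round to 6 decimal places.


P = (1-p)^(k-1) * p
(1-p)^(k-1) = 0.15^2 = 0.0225
P = 0.0225 * 0.85 = 0.019125

0.019125


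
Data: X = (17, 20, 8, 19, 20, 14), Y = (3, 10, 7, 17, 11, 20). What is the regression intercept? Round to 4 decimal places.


a = ybar - b*xbar, where b = sum((xi-xbar)(yi-ybar)) / sum((xi-xbar)^2)
n = 6, xbar = 98/6 = 49/3 ≈ 16.333333, ybar = 68/6 = 34/3 ≈ 11.333333
Sxy = sum((xi-xbar)(yi-ybar)) = 58/3 ≈ 19.333333
Sxx = sum((xi-xbar)^2) = 328/3 ≈ 109.333333
b = Sxy / Sxx = 29/164 ≈ 0.176829
a = 11.333333 - 0.176829 * 16.333333 = 1385/164 ≈ 8.445122

8.4451


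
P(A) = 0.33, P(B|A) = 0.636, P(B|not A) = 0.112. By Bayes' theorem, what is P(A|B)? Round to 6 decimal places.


P(A|B) = P(B|A)*P(A) / P(B), P(B) = P(B|A)*P(A) + P(B|not A)*P(not A)
P(B|A)*P(A) = 0.636 * 0.33 = 0.20988
P(B|not A)*P(not A) = 0.112 * 0.67 = 0.07504
P(B) = 0.20988 + 0.07504 = 0.28492
P(A|B) = 0.20988 / 0.28492 = 5247/7123 ≈ 0.73662783

0.736628


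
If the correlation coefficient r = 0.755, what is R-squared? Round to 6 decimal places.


R^2 = r^2 = (0.755)^2 = 0.570025

0.570025


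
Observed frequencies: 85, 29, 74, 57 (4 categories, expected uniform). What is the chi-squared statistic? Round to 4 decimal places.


chi2 = sum((O-E)^2/E), E = total/4
total = 245, E = 245/4 = 61.25
(85 - 61.25)^2 / 61.25 = 564.0625 / 61.25 = 1805/196 ≈ 9.209184
(29 - 61.25)^2 / 61.25 = 1040.0625 / 61.25 = 16641/980 ≈ 16.980612
(74 - 61.25)^2 / 61.25 = 162.5625 / 61.25 = 2601/980 ≈ 2.654082
(57 - 61.25)^2 / 61.25 = 18.0625 / 61.25 = 289/980 ≈ 0.294898
chi2 = 7139/245 ≈ 29.138776

29.1388


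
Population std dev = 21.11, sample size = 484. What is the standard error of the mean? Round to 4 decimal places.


SE = sigma / sqrt(n)
sqrt(484) = 22
SE = 21.11 / 22 = 2111/2200 ≈ 0.959545

0.9595


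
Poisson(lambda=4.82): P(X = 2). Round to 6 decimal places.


P = e^(-lam) * lam^k / k!
e^(-4.82) ≈ 0.008066787
lam^k = 4.82^2 = 23.2324
k! = 2! = 2
P = 0.008066787 * 23.2324 / 2 ≈ 0.093705

0.093705


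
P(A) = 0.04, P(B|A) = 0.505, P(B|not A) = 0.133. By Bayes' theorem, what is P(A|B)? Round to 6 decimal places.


P(A|B) = P(B|A)*P(A) / P(B), P(B) = P(B|A)*P(A) + P(B|not A)*P(not A)
P(B|A)*P(A) = 0.505 * 0.04 = 0.0202
P(B|not A)*P(not A) = 0.133 * 0.96 = 0.12768
P(B) = 0.0202 + 0.12768 = 0.14788
P(A|B) = 0.0202 / 0.14788 = 505/3697 ≈ 0.13659724

0.136597


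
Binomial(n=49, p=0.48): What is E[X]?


E[X] = n*p = 49 * 0.48 = 23.52

23.52


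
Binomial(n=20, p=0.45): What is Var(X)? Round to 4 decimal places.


Var = n*p*(1-p) = 20 * 0.45 * 0.55 = 4.95

4.9500


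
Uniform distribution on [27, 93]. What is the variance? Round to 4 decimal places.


Var = (b-a)^2 / 12
(b-a)^2 = (93 - 27)^2 = 4356
Var = 4356/12 = 363

363.0000


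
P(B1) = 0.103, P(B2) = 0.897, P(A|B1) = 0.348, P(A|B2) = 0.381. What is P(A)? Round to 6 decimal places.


P(A) = P(A|B1)*P(B1) + P(A|B2)*P(B2)
P(A|B1)*P(B1) = 0.348 * 0.103 = 0.035844
P(A|B2)*P(B2) = 0.381 * 0.897 = 0.341757
P(A) = 0.035844 + 0.341757 = 0.377601

0.377601


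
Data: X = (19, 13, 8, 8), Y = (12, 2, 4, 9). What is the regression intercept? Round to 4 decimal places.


a = ybar - b*xbar, where b = sum((xi-xbar)(yi-ybar)) / sum((xi-xbar)^2)
n = 4, xbar = 48/4 = 12, ybar = 27/4 = 6.75
Sxy = sum((xi-xbar)(yi-ybar)) = 34
Sxx = sum((xi-xbar)^2) = 82
b = Sxy / Sxx = 17/41 ≈ 0.414634
a = 6.75 - 0.414634 * 12 = 291/164 ≈ 1.774390

1.7744


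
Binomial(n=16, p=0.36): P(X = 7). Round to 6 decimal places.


P = C(n,k) * p^k * (1-p)^(n-k)
C(16,7) = 11440
p^k = 0.36^7 ≈ 0.0007836416
(1-p)^(n-k) = 0.64^9 ≈ 0.01801440
P = 11440 * 0.0007836416 * 0.01801440 ≈ 0.161497

0.161497


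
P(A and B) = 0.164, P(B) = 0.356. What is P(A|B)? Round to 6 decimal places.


P(A|B) = P(A and B) / P(B) = 0.164 / 0.356 = 41/89 ≈ 0.46067416

0.460674


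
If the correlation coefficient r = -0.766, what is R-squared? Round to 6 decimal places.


R^2 = r^2 = (-0.766)^2 = 0.586756

0.586756


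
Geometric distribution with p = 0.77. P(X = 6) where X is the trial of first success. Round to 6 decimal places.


P = (1-p)^(k-1) * p
(1-p)^(k-1) = 0.23^5 = 0.0006436343
P = 0.0006436343 * 0.77 ≈ 0.0004955984

0.000496


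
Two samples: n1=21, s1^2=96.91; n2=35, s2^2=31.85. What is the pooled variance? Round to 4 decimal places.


sp^2 = ((n1-1)*s1^2 + (n2-1)*s2^2)/(n1+n2-2)
(n1-1)*s1^2 = 20 * 96.91 = 1938.2
(n2-1)*s2^2 = 34 * 31.85 = 1082.9
numerator = 1938.2 + 1082.9 = 3021.1
n1+n2-2 = 54
sp^2 = 3021.1 / 54 = 30211/540 ≈ 55.946296

55.9463


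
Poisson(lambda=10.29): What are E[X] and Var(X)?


E[X] = Var(X) = lambda = 10.29

10.29, 10.29


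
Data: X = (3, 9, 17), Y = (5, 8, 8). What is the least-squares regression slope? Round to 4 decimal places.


b = sum((xi-xbar)(yi-ybar)) / sum((xi-xbar)^2)
n = 3, xbar = 29/3 ≈ 9.666667, ybar = 21/3 = 7
Sxy = sum((xi-xbar)(yi-ybar)) = 20
Sxx = sum((xi-xbar)^2) = 296/3 ≈ 98.666667
b = Sxy / Sxx = 15/74 ≈ 0.202703

0.2027


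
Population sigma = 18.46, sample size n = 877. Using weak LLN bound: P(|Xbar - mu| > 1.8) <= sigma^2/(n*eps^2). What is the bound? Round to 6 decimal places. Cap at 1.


bound = min(1, sigma^2/(n*eps^2))
sigma^2 = 18.46^2 = 340.7716
n*eps^2 = 877 * 1.8^2 = 877 * 3.24 = 2841.48
sigma^2/(n*eps^2) = 340.7716 / 2841.48 ≈ 0.11992750

0.119928


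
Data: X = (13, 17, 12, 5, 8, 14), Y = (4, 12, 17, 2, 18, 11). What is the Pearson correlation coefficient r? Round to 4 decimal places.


r = sum((xi-xbar)(yi-ybar)) / sqrt(sum((xi-xbar)^2) * sum((yi-ybar)^2))
n = 6, xbar = 69/6 = 11.5, ybar = 64/6 = 32/3 ≈ 10.666667
Sxy = sum((xi-xbar)(yi-ybar)) = 32
Sxx = sum((xi-xbar)^2) = 93.5
Syy = sum((yi-ybar)^2) = 646/3 ≈ 215.333333
sqrt(Sxx*Syy) ≈ 141.893152
r = Sxy / sqrt(Sxx*Syy) = 32 / 141.893152 ≈ 0.225522

0.2255


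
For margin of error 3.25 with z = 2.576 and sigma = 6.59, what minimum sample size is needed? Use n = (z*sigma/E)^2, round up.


z*sigma/E = 2.576 * 6.59 / 3.25 ≈ 5.223335
(z*sigma/E)^2 ≈ 27.283233
round up: n = 28

28


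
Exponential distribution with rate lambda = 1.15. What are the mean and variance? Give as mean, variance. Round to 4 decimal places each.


mean = 1/lam, var = 1/lam^2
mean = 1 / 1.15 = 20/23 ≈ 0.869565
lam^2 = 1.15^2 = 1.3225
var = 1 / 1.3225 = 400/529 ≈ 0.756144

0.8696, 0.7561


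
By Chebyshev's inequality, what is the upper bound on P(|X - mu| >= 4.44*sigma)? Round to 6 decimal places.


P <= 1/k^2
k^2 = 4.44^2 = 19.7136
1/k^2 = 1 / 19.7136 ≈ 0.05072640

0.050726


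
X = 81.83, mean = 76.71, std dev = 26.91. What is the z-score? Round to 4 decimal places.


z = (X - mu) / sigma
X - mu = 81.83 - 76.71 = 5.12
z = 5.12 / 26.91 = 512/2691 ≈ 0.190264

0.1903


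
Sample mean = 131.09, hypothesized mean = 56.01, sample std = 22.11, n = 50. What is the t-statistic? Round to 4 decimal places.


t = (xbar - mu0) / (s/sqrt(n))
xbar - mu0 = 131.09 - 56.01 = 75.08
sqrt(50) ≈ 7.07106781
s/sqrt(n) = 22.11 / 7.07106781 ≈ 3.12682619
t = 75.08 / 3.12682619 ≈ 24.011568

24.0116


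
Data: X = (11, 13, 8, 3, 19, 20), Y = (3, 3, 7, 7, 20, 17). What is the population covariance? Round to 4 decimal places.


Cov = (1/n)*sum((xi-xbar)(yi-ybar))
n = 6, xbar = 74/6 = 37/3 ≈ 12.333333, ybar = 57/6 = 9.5
sum((xi-xbar)(yi-ybar)) = 166
Cov = 166 / 6 = 83/3 ≈ 27.666667

27.6667


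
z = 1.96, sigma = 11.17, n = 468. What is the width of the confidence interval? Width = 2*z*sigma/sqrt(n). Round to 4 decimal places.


width = 2*z*sigma/sqrt(n)
2*z*sigma = 2 * 1.96 * 11.17 = 43.7864
sqrt(468) ≈ 21.633308
width = 43.7864 / 21.633308 ≈ 2.024027

2.0240


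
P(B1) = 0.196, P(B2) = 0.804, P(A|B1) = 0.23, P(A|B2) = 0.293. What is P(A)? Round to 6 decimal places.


P(A) = P(A|B1)*P(B1) + P(A|B2)*P(B2)
P(A|B1)*P(B1) = 0.23 * 0.196 = 0.04508
P(A|B2)*P(B2) = 0.293 * 0.804 = 0.235572
P(A) = 0.04508 + 0.235572 = 0.280652

0.280652


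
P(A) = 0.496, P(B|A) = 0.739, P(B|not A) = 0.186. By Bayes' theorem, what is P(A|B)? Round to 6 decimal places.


P(A|B) = P(B|A)*P(A) / P(B), P(B) = P(B|A)*P(A) + P(B|not A)*P(not A)
P(B|A)*P(A) = 0.739 * 0.496 = 0.366544
P(B|not A)*P(not A) = 0.186 * 0.504 = 0.093744
P(B) = 0.366544 + 0.093744 = 0.460288
P(A|B) = 0.366544 / 0.460288 = 739/928 ≈ 0.79633621

0.796336


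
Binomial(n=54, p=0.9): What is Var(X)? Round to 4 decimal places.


Var = n*p*(1-p) = 54 * 0.9 * 0.1 = 4.86

4.8600


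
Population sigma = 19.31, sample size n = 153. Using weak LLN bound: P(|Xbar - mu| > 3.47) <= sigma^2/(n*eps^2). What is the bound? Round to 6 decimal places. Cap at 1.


bound = min(1, sigma^2/(n*eps^2))
sigma^2 = 19.31^2 = 372.8761
n*eps^2 = 153 * 3.47^2 = 153 * 12.0409 = 1842.2577
sigma^2/(n*eps^2) = 372.8761 / 1842.2577 ≈ 0.20240171

0.202402


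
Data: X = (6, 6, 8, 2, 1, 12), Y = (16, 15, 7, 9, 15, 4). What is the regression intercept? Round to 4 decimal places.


a = ybar - b*xbar, where b = sum((xi-xbar)(yi-ybar)) / sum((xi-xbar)^2)
n = 6, xbar = 35/6 ≈ 5.833333, ybar = 66/6 = 11
Sxy = sum((xi-xbar)(yi-ybar)) = -62
Sxx = sum((xi-xbar)^2) = 485/6 ≈ 80.833333
b = Sxy / Sxx = -372/485 ≈ -0.767010
a = 11 - (-0.767010) * 5.833333 = 1501/97 ≈ 15.474227

15.4742


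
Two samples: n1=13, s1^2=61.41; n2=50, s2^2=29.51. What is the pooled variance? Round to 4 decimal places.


sp^2 = ((n1-1)*s1^2 + (n2-1)*s2^2)/(n1+n2-2)
(n1-1)*s1^2 = 12 * 61.41 = 736.92
(n2-1)*s2^2 = 49 * 29.51 = 1445.99
numerator = 736.92 + 1445.99 = 2182.91
n1+n2-2 = 61
sp^2 = 2182.91 / 61 = 218291/6100 ≈ 35.785410

35.7854


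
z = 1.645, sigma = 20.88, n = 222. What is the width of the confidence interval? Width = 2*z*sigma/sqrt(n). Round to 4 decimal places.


width = 2*z*sigma/sqrt(n)
2*z*sigma = 2 * 1.645 * 20.88 = 68.6952
sqrt(222) ≈ 14.899664
width = 68.6952 / 14.899664 ≈ 4.610520

4.6105


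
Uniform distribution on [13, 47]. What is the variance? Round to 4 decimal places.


Var = (b-a)^2 / 12
(b-a)^2 = (47 - 13)^2 = 1156
Var = 1156/12 ≈ 96.333333

96.3333


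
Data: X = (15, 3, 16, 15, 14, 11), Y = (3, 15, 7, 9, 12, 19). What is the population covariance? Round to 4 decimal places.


Cov = (1/n)*sum((xi-xbar)(yi-ybar))
n = 6, xbar = 74/6 = 37/3 ≈ 12.333333, ybar = 65/6 ≈ 10.833333
sum((xi-xbar)(yi-ybar)) = -263/3 ≈ -87.666667
Cov = -87.666667 / 6 = -263/18 ≈ -14.611111

-14.6111


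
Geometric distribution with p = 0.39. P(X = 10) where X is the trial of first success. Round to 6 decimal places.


P = (1-p)^(k-1) * p
(1-p)^(k-1) = 0.61^9 ≈ 0.01169415
P = 0.01169415 * 0.39 ≈ 0.004560717

0.004561


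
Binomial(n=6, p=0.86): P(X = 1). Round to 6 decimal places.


P = C(n,k) * p^k * (1-p)^(n-k)
C(6,1) = 6
p^k = 0.86^1 = 0.86
(1-p)^(n-k) = 0.14^5 = 0.0000537824
P = 6 * 0.86 * 0.0000537824 ≈ 0.000278

0.000278


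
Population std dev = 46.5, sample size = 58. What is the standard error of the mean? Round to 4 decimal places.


SE = sigma / sqrt(n)
sqrt(58) ≈ 7.615773
SE = 46.5 / 7.615773 ≈ 6.105749

6.1057


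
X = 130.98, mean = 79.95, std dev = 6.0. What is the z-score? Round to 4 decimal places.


z = (X - mu) / sigma
X - mu = 130.98 - 79.95 = 51.03
z = 51.03 / 6.0 = 8.505

8.5050


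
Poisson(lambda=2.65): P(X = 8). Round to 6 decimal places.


P = e^(-lam) * lam^k / k!
e^(-2.65) ≈ 0.07065121
lam^k = 2.65^8 ≈ 2432.019157
k! = 8! = 40320
P = 0.07065121 * 2432.019157 / 40320 ≈ 0.004262

0.004262


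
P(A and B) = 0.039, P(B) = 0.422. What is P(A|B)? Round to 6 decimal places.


P(A|B) = P(A and B) / P(B) = 0.039 / 0.422 = 39/422 ≈ 0.09241706

0.092417


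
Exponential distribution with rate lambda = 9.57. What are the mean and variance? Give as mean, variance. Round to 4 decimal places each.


mean = 1/lam, var = 1/lam^2
mean = 1 / 9.57 = 100/957 ≈ 0.104493
lam^2 = 9.57^2 = 91.5849
var = 1 / 91.5849 ≈ 0.010919

0.1045, 0.0109


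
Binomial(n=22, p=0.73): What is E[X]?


E[X] = n*p = 22 * 0.73 = 16.06

16.06


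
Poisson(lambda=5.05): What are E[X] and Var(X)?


E[X] = Var(X) = lambda = 5.05

5.05, 5.05


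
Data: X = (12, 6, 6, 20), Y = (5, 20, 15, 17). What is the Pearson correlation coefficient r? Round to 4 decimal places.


r = sum((xi-xbar)(yi-ybar)) / sqrt(sum((xi-xbar)^2) * sum((yi-ybar)^2))
n = 4, xbar = 44/4 = 11, ybar = 57/4 = 14.25
Sxy = sum((xi-xbar)(yi-ybar)) = -17
Sxx = sum((xi-xbar)^2) = 132
Syy = sum((yi-ybar)^2) = 126.75
sqrt(Sxx*Syy) ≈ 129.348367
r = Sxy / sqrt(Sxx*Syy) = -17 / 129.348367 ≈ -0.131428

-0.1314


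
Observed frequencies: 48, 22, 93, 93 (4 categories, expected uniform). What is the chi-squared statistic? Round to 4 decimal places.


chi2 = sum((O-E)^2/E), E = total/4
total = 256, E = 256/4 = 64
(48 - 64)^2 / 64 = 256 / 64 = 4
(22 - 64)^2 / 64 = 1764 / 64 = 27.5625
(93 - 64)^2 / 64 = 841 / 64 = 13.140625
(93 - 64)^2 / 64 = 841 / 64 = 13.140625
chi2 = 57.84375

57.8438


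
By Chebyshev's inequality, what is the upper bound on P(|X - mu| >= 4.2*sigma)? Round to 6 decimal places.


P <= 1/k^2
k^2 = 4.2^2 = 17.64
1/k^2 = 1 / 17.64 = 25/441 ≈ 0.05668934

0.056689


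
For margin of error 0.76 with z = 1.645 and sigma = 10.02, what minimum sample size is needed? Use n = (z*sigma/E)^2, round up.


z*sigma/E = 1.645 * 10.02 / 0.76 = 164829/7600 ≈ 21.688026
(z*sigma/E)^2 ≈ 470.370485
round up: n = 471

471


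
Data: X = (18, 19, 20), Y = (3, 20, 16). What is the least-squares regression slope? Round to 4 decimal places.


b = sum((xi-xbar)(yi-ybar)) / sum((xi-xbar)^2)
n = 3, xbar = 57/3 = 19, ybar = 39/3 = 13
Sxy = sum((xi-xbar)(yi-ybar)) = 13
Sxx = sum((xi-xbar)^2) = 2
b = Sxy / Sxx = 6.5

6.5000


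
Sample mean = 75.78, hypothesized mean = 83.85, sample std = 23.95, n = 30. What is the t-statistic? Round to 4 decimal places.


t = (xbar - mu0) / (s/sqrt(n))
xbar - mu0 = 75.78 - 83.85 = -8.07
sqrt(30) ≈ 5.47722558
s/sqrt(n) = 23.95 / 5.47722558 ≈ 4.37265175
t = -8.07 / 4.37265175 ≈ -1.845562

-1.8456


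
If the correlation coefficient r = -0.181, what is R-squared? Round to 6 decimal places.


R^2 = r^2 = (-0.181)^2 = 0.032761

0.032761


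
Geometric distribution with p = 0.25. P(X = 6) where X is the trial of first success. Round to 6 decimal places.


P = (1-p)^(k-1) * p
(1-p)^(k-1) = 0.75^5 = 243/1024 ≈ 0.2373047
P = 0.2373047 * 0.25 = 243/4096 ≈ 0.05932617

0.059326


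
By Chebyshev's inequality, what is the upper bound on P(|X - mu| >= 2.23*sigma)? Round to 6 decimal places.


P <= 1/k^2
k^2 = 2.23^2 = 4.9729
1/k^2 = 1 / 4.9729 ≈ 0.20108991

0.201090


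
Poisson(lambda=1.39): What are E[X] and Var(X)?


E[X] = Var(X) = lambda = 1.39

1.39, 1.39


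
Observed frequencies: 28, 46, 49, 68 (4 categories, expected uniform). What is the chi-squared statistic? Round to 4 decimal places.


chi2 = sum((O-E)^2/E), E = total/4
total = 191, E = 191/4 = 47.75
(28 - 47.75)^2 / 47.75 = 390.0625 / 47.75 = 6241/764 ≈ 8.168848
(46 - 47.75)^2 / 47.75 = 3.0625 / 47.75 = 49/764 ≈ 0.064136
(49 - 47.75)^2 / 47.75 = 1.5625 / 47.75 = 25/764 ≈ 0.032723
(68 - 47.75)^2 / 47.75 = 410.0625 / 47.75 = 6561/764 ≈ 8.587696
chi2 = 3219/191 ≈ 16.853403

16.8534


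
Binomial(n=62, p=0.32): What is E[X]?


E[X] = n*p = 62 * 0.32 = 19.84

19.84


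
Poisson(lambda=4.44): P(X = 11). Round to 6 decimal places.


P = e^(-lam) * lam^k / k!
e^(-4.44) ≈ 0.01179594
lam^k = 4.44^11 ≈ 13219428.227504
k! = 11! = 39916800
P = 0.01179594 * 13219428.227504 / 39916800 ≈ 0.003907

0.003907


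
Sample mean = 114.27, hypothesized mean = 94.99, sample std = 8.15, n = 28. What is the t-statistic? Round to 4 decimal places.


t = (xbar - mu0) / (s/sqrt(n))
xbar - mu0 = 114.27 - 94.99 = 19.28
sqrt(28) ≈ 5.29150262
s/sqrt(n) = 8.15 / 5.29150262 ≈ 1.54020523
t = 19.28 / 1.54020523 ≈ 12.517812

12.5178


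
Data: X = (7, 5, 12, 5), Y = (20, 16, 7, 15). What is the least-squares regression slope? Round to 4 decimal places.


b = sum((xi-xbar)(yi-ybar)) / sum((xi-xbar)^2)
n = 4, xbar = 29/4 = 7.25, ybar = 58/4 = 14.5
Sxy = sum((xi-xbar)(yi-ybar)) = -41.5
Sxx = sum((xi-xbar)^2) = 32.75
b = Sxy / Sxx = -166/131 ≈ -1.267176

-1.2672


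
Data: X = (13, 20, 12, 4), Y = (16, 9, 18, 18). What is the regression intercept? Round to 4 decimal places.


a = ybar - b*xbar, where b = sum((xi-xbar)(yi-ybar)) / sum((xi-xbar)^2)
n = 4, xbar = 49/4 = 12.25, ybar = 61/4 = 15.25
Sxy = sum((xi-xbar)(yi-ybar)) = -71.25
Sxx = sum((xi-xbar)^2) = 128.75
b = Sxy / Sxx = -57/103 ≈ -0.553398
a = 15.25 - (-0.553398) * 12.25 = 2269/103 ≈ 22.029126

22.0291


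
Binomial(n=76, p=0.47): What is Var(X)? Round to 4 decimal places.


Var = n*p*(1-p) = 76 * 0.47 * 0.53 = 18.9316

18.9316


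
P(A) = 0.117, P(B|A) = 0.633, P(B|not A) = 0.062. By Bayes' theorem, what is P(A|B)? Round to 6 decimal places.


P(A|B) = P(B|A)*P(A) / P(B), P(B) = P(B|A)*P(A) + P(B|not A)*P(not A)
P(B|A)*P(A) = 0.633 * 0.117 = 0.074061
P(B|not A)*P(not A) = 0.062 * 0.883 = 0.054746
P(B) = 0.074061 + 0.054746 = 0.128807
P(A|B) = 0.074061 / 0.128807 ≈ 0.57497652

0.574977


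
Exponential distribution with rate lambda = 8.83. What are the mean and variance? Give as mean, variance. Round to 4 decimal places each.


mean = 1/lam, var = 1/lam^2
mean = 1 / 8.83 = 100/883 ≈ 0.113250
lam^2 = 8.83^2 = 77.9689
var = 1 / 77.9689 ≈ 0.012826

0.1133, 0.0128


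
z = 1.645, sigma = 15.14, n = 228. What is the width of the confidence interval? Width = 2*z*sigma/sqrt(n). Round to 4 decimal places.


width = 2*z*sigma/sqrt(n)
2*z*sigma = 2 * 1.645 * 15.14 = 49.8106
sqrt(228) ≈ 15.099669
width = 49.8106 / 15.099669 ≈ 3.298788

3.2988


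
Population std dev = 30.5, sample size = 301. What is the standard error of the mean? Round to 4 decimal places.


SE = sigma / sqrt(n)
sqrt(301) ≈ 17.349352
SE = 30.5 / 17.349352 ≈ 1.757991

1.7580


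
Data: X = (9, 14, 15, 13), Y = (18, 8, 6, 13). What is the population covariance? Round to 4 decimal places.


Cov = (1/n)*sum((xi-xbar)(yi-ybar))
n = 4, xbar = 51/4 = 12.75, ybar = 45/4 = 11.25
sum((xi-xbar)(yi-ybar)) = -40.75
Cov = -40.75 / 4 = -10.1875

-10.1875


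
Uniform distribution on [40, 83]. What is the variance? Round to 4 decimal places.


Var = (b-a)^2 / 12
(b-a)^2 = (83 - 40)^2 = 1849
Var = 1849/12 ≈ 154.083333

154.0833


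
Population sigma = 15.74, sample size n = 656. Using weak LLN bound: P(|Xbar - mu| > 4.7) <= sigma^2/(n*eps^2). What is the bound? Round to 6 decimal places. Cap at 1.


bound = min(1, sigma^2/(n*eps^2))
sigma^2 = 15.74^2 = 247.7476
n*eps^2 = 656 * 4.7^2 = 656 * 22.09 = 14491.04
sigma^2/(n*eps^2) = 247.7476 / 14491.04 ≈ 0.01709661

0.017097


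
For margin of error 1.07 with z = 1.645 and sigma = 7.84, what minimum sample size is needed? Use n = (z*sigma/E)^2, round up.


z*sigma/E = 1.645 * 7.84 / 1.07 = 32242/2675 ≈ 12.053084
(z*sigma/E)^2 ≈ 145.276837
round up: n = 146

146


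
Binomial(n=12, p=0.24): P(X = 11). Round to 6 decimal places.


P = C(n,k) * p^k * (1-p)^(n-k)
C(12,11) = 12
p^k = 0.24^11 ≈ 0.0000001521681
(1-p)^(n-k) = 0.76^1 = 0.76
P = 12 * 0.0000001521681 * 0.76 ≈ 0.000001

0.000001


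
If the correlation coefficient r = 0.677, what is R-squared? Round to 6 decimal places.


R^2 = r^2 = (0.677)^2 = 0.458329

0.458329


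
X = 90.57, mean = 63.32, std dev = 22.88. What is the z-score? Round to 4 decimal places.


z = (X - mu) / sigma
X - mu = 90.57 - 63.32 = 27.25
z = 27.25 / 22.88 = 2725/2288 ≈ 1.190997

1.1910


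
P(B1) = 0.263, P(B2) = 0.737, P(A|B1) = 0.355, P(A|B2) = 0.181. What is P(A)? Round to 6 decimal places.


P(A) = P(A|B1)*P(B1) + P(A|B2)*P(B2)
P(A|B1)*P(B1) = 0.355 * 0.263 = 0.093365
P(A|B2)*P(B2) = 0.181 * 0.737 = 0.133397
P(A) = 0.093365 + 0.133397 = 0.226762

0.226762


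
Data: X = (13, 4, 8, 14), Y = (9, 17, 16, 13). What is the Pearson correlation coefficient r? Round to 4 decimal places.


r = sum((xi-xbar)(yi-ybar)) / sqrt(sum((xi-xbar)^2) * sum((yi-ybar)^2))
n = 4, xbar = 39/4 = 9.75, ybar = 55/4 = 13.75
Sxy = sum((xi-xbar)(yi-ybar)) = -41.25
Sxx = sum((xi-xbar)^2) = 64.75
Syy = sum((yi-ybar)^2) = 38.75
sqrt(Sxx*Syy) ≈ 50.090543
r = Sxy / sqrt(Sxx*Syy) = -41.25 / 50.090543 ≈ -0.823509

-0.8235


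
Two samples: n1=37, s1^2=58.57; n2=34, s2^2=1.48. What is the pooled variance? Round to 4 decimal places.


sp^2 = ((n1-1)*s1^2 + (n2-1)*s2^2)/(n1+n2-2)
(n1-1)*s1^2 = 36 * 58.57 = 2108.52
(n2-1)*s2^2 = 33 * 1.48 = 48.84
numerator = 2108.52 + 48.84 = 2157.36
n1+n2-2 = 69
sp^2 = 2157.36 / 69 = 17978/575 ≈ 31.266087

31.2661


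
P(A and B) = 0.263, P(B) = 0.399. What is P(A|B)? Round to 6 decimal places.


P(A|B) = P(A and B) / P(B) = 0.263 / 0.399 = 263/399 ≈ 0.65914787

0.659148


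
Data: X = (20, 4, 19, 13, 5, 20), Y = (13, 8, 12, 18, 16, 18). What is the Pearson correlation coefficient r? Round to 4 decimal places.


r = sum((xi-xbar)(yi-ybar)) / sqrt(sum((xi-xbar)^2) * sum((yi-ybar)^2))
n = 6, xbar = 81/6 = 13.5, ybar = 85/6 ≈ 14.166667
Sxy = sum((xi-xbar)(yi-ybar)) = 46.5
Sxx = sum((xi-xbar)^2) = 277.5
Syy = sum((yi-ybar)^2) = 461/6 ≈ 76.833333
sqrt(Sxx*Syy) ≈ 146.017978
r = Sxy / sqrt(Sxx*Syy) = 46.5 / 146.017978 ≈ 0.318454

0.3185


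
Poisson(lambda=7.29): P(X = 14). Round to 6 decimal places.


P = e^(-lam) * lam^k / k!
e^(-7.29) ≈ 0.0006823281
lam^k = 7.29^14 ≈ 1197251518256.201979
k! = 14! = 87178291200
P = 0.0006823281 * 1197251518256.201979 / 87178291200 ≈ 0.009371

0.009371


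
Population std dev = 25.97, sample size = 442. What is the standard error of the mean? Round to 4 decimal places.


SE = sigma / sqrt(n)
sqrt(442) ≈ 21.023796
SE = 25.97 / 21.023796 ≈ 1.235267

1.2353


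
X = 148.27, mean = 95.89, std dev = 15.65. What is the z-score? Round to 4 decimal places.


z = (X - mu) / sigma
X - mu = 148.27 - 95.89 = 52.38
z = 52.38 / 15.65 = 5238/1565 ≈ 3.346965

3.3470


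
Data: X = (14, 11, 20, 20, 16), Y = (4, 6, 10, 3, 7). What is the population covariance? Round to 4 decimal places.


Cov = (1/n)*sum((xi-xbar)(yi-ybar))
n = 5, xbar = 81/5 = 16.2, ybar = 30/5 = 6
sum((xi-xbar)(yi-ybar)) = 8
Cov = 8 / 5 = 1.6

1.6000


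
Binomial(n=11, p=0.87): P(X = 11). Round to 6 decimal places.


P = C(n,k) * p^k * (1-p)^(n-k)
C(11,11) = 1
p^k = 0.87^11 ≈ 0.2161284
(1-p)^(n-k) = 0.13^0 = 1
P = 1 * 0.2161284 * 1 ≈ 0.216128

0.216128


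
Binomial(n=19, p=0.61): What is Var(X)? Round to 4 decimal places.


Var = n*p*(1-p) = 19 * 0.61 * 0.39 = 4.5201

4.5201


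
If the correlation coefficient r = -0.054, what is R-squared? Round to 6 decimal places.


R^2 = r^2 = (-0.054)^2 = 0.002916

0.002916


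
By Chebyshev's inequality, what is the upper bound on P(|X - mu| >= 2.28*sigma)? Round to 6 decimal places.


P <= 1/k^2
k^2 = 2.28^2 = 5.1984
1/k^2 = 1 / 5.1984 = 625/3249 ≈ 0.19236688

0.192367


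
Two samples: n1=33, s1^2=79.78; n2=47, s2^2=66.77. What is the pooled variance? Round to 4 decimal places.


sp^2 = ((n1-1)*s1^2 + (n2-1)*s2^2)/(n1+n2-2)
(n1-1)*s1^2 = 32 * 79.78 = 2552.96
(n2-1)*s2^2 = 46 * 66.77 = 3071.42
numerator = 2552.96 + 3071.42 = 5624.38
n1+n2-2 = 78
sp^2 = 5624.38 / 78 = 281219/3900 ≈ 72.107436

72.1074


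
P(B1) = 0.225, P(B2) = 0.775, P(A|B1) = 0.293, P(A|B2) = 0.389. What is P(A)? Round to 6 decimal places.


P(A) = P(A|B1)*P(B1) + P(A|B2)*P(B2)
P(A|B1)*P(B1) = 0.293 * 0.225 = 0.065925
P(A|B2)*P(B2) = 0.389 * 0.775 = 0.301475
P(A) = 0.065925 + 0.301475 = 0.3674

0.367400


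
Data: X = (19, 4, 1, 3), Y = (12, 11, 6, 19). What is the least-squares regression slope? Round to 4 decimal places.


b = sum((xi-xbar)(yi-ybar)) / sum((xi-xbar)^2)
n = 4, xbar = 27/4 = 6.75, ybar = 48/4 = 12
Sxy = sum((xi-xbar)(yi-ybar)) = 11
Sxx = sum((xi-xbar)^2) = 204.75
b = Sxy / Sxx = 44/819 ≈ 0.053724

0.0537


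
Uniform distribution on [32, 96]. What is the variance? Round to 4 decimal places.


Var = (b-a)^2 / 12
(b-a)^2 = (96 - 32)^2 = 4096
Var = 4096/12 ≈ 341.333333

341.3333


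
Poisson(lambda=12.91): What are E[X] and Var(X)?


E[X] = Var(X) = lambda = 12.91

12.91, 12.91


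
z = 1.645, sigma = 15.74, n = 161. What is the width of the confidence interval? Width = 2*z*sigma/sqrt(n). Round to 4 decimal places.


width = 2*z*sigma/sqrt(n)
2*z*sigma = 2 * 1.645 * 15.74 = 51.7846
sqrt(161) ≈ 12.688578
width = 51.7846 / 12.688578 ≈ 4.081198

4.0812


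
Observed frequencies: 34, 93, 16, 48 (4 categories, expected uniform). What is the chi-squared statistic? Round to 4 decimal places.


chi2 = sum((O-E)^2/E), E = total/4
total = 191, E = 191/4 = 47.75
(34 - 47.75)^2 / 47.75 = 189.0625 / 47.75 = 3025/764 ≈ 3.959424
(93 - 47.75)^2 / 47.75 = 2047.5625 / 47.75 = 32761/764 ≈ 42.880890
(16 - 47.75)^2 / 47.75 = 1008.0625 / 47.75 = 16129/764 ≈ 21.111257
(48 - 47.75)^2 / 47.75 = 0.0625 / 47.75 = 1/764 ≈ 0.001309
chi2 = 12979/191 ≈ 67.952880

67.9529


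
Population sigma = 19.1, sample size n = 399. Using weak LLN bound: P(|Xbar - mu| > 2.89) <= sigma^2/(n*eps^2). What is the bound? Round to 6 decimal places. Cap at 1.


bound = min(1, sigma^2/(n*eps^2))
sigma^2 = 19.1^2 = 364.81
n*eps^2 = 399 * 2.89^2 = 399 * 8.3521 = 3332.4879
sigma^2/(n*eps^2) = 364.81 / 3332.4879 ≈ 0.10947077

0.109471


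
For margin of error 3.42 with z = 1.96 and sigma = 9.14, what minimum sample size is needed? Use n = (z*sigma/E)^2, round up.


z*sigma/E = 1.96 * 9.14 / 3.42 = 22393/4275 ≈ 5.238129
(z*sigma/E)^2 ≈ 27.437992
round up: n = 28

28


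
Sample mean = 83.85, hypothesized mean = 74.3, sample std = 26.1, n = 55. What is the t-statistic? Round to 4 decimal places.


t = (xbar - mu0) / (s/sqrt(n))
xbar - mu0 = 83.85 - 74.3 = 9.55
sqrt(55) ≈ 7.41619849
s/sqrt(n) = 26.1 / 7.41619849 ≈ 3.51932328
t = 9.55 / 3.51932328 ≈ 2.713590

2.7136


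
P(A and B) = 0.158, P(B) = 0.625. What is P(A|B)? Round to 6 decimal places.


P(A|B) = P(A and B) / P(B) = 0.158 / 0.625 = 0.2528

0.252800


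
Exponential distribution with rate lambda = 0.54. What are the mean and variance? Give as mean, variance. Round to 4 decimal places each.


mean = 1/lam, var = 1/lam^2
mean = 1 / 0.54 = 50/27 ≈ 1.851852
lam^2 = 0.54^2 = 0.2916
var = 1 / 0.2916 = 2500/729 ≈ 3.429355

1.8519, 3.4294


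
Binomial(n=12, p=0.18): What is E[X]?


E[X] = n*p = 12 * 0.18 = 2.16

2.16


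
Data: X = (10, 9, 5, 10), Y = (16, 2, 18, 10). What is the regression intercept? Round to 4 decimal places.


a = ybar - b*xbar, where b = sum((xi-xbar)(yi-ybar)) / sum((xi-xbar)^2)
n = 4, xbar = 34/4 = 8.5, ybar = 46/4 = 11.5
Sxy = sum((xi-xbar)(yi-ybar)) = -23
Sxx = sum((xi-xbar)^2) = 17
b = Sxy / Sxx = -23/17 ≈ -1.352941
a = 11.5 - (-1.352941) * 8.5 = 23

23.0000


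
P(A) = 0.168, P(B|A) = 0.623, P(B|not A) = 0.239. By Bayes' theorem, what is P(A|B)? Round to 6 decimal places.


P(A|B) = P(B|A)*P(A) / P(B), P(B) = P(B|A)*P(A) + P(B|not A)*P(not A)
P(B|A)*P(A) = 0.623 * 0.168 = 0.104664
P(B|not A)*P(not A) = 0.239 * 0.832 = 0.198848
P(B) = 0.104664 + 0.198848 = 0.303512
P(A|B) = 0.104664 / 0.303512 ≈ 0.34484304

0.344843


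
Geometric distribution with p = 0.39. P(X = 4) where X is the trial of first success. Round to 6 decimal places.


P = (1-p)^(k-1) * p
(1-p)^(k-1) = 0.61^3 = 0.226981
P = 0.226981 * 0.39 = 0.08852259

0.088523


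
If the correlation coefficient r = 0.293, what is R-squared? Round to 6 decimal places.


R^2 = r^2 = (0.293)^2 = 0.085849

0.085849


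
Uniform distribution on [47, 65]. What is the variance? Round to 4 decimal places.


Var = (b-a)^2 / 12
(b-a)^2 = (65 - 47)^2 = 324
Var = 324/12 = 27

27.0000


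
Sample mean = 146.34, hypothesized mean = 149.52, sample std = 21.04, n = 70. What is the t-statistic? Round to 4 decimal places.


t = (xbar - mu0) / (s/sqrt(n))
xbar - mu0 = 146.34 - 149.52 = -3.18
sqrt(70) ≈ 8.36660027
s/sqrt(n) = 21.04 / 8.36660027 ≈ 2.51476099
t = -3.18 / 2.51476099 ≈ -1.264534

-1.2645


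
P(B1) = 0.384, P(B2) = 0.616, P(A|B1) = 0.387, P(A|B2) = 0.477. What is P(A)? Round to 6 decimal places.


P(A) = P(A|B1)*P(B1) + P(A|B2)*P(B2)
P(A|B1)*P(B1) = 0.387 * 0.384 = 0.148608
P(A|B2)*P(B2) = 0.477 * 0.616 = 0.293832
P(A) = 0.148608 + 0.293832 = 0.44244

0.442440


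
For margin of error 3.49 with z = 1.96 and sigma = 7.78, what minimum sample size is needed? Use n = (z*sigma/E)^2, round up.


z*sigma/E = 1.96 * 7.78 / 3.49 = 38122/8725 ≈ 4.369284
(z*sigma/E)^2 ≈ 19.090640
round up: n = 20

20


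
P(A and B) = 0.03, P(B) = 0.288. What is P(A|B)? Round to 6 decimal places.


P(A|B) = P(A and B) / P(B) = 0.03 / 0.288 = 5/48 ≈ 0.10416667

0.104167


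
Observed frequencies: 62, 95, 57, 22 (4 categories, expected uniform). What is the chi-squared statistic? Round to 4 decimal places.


chi2 = sum((O-E)^2/E), E = total/4
total = 236, E = 236/4 = 59
(62 - 59)^2 / 59 = 9 / 59 = 9/59 ≈ 0.152542
(95 - 59)^2 / 59 = 1296 / 59 = 1296/59 ≈ 21.966102
(57 - 59)^2 / 59 = 4 / 59 = 4/59 ≈ 0.067797
(22 - 59)^2 / 59 = 1369 / 59 = 1369/59 ≈ 23.203390
chi2 = 2678/59 ≈ 45.389831

45.3898


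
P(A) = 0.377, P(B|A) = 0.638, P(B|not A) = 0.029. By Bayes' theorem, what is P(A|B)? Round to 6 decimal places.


P(A|B) = P(B|A)*P(A) / P(B), P(B) = P(B|A)*P(A) + P(B|not A)*P(not A)
P(B|A)*P(A) = 0.638 * 0.377 = 0.240526
P(B|not A)*P(not A) = 0.029 * 0.623 = 0.018067
P(B) = 0.240526 + 0.018067 = 0.258593
P(A|B) = 0.240526 / 0.258593 = 8294/8917 ≈ 0.93013345

0.930133


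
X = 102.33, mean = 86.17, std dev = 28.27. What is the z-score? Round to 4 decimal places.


z = (X - mu) / sigma
X - mu = 102.33 - 86.17 = 16.16
z = 16.16 / 28.27 = 1616/2827 ≈ 0.571631

0.5716


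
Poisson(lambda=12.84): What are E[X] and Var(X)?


E[X] = Var(X) = lambda = 12.84

12.84, 12.84


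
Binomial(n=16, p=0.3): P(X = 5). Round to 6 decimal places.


P = C(n,k) * p^k * (1-p)^(n-k)
C(16,5) = 4368
p^k = 0.3^5 = 0.00243
(1-p)^(n-k) = 0.7^11 ≈ 0.01977327
P = 4368 * 0.00243 * 0.01977327 ≈ 0.209878

0.209878


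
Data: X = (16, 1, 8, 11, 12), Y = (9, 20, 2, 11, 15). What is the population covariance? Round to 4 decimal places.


Cov = (1/n)*sum((xi-xbar)(yi-ybar))
n = 5, xbar = 48/5 = 9.6, ybar = 57/5 = 11.4
sum((xi-xbar)(yi-ybar)) = -66.2
Cov = -66.2 / 5 = -13.24

-13.2400


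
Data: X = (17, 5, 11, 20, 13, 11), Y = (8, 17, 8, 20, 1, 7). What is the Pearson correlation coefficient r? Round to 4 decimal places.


r = sum((xi-xbar)(yi-ybar)) / sqrt(sum((xi-xbar)^2) * sum((yi-ybar)^2))
n = 6, xbar = 77/6 ≈ 12.833333, ybar = 61/6 ≈ 10.166667
Sxy = sum((xi-xbar)(yi-ybar)) = 97/6 ≈ 16.166667
Sxx = sum((xi-xbar)^2) = 821/6 ≈ 136.833333
Syy = sum((yi-ybar)^2) = 1481/6 ≈ 246.833333
sqrt(Sxx*Syy) ≈ 183.779835
r = Sxy / sqrt(Sxx*Syy) = 16.166667 / 183.779835 ≈ 0.087968

0.0880


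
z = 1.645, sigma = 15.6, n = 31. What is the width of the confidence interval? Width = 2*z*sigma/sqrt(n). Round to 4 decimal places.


width = 2*z*sigma/sqrt(n)
2*z*sigma = 2 * 1.645 * 15.6 = 51.324
sqrt(31) ≈ 5.567764
width = 51.324 / 5.567764 ≈ 9.218063

9.2181


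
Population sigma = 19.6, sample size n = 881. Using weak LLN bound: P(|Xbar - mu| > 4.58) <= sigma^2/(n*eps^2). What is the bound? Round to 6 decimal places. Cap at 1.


bound = min(1, sigma^2/(n*eps^2))
sigma^2 = 19.6^2 = 384.16
n*eps^2 = 881 * 4.58^2 = 881 * 20.9764 = 18480.2084
sigma^2/(n*eps^2) = 384.16 / 18480.2084 ≈ 0.02078764

0.020788


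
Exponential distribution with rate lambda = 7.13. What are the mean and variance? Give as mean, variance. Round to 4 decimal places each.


mean = 1/lam, var = 1/lam^2
mean = 1 / 7.13 = 100/713 ≈ 0.140252
lam^2 = 7.13^2 = 50.8369
var = 1 / 50.8369 ≈ 0.019671

0.1403, 0.0197


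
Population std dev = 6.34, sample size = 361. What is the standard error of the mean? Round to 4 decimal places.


SE = sigma / sqrt(n)
sqrt(361) = 19
SE = 6.34 / 19 = 317/950 ≈ 0.333684

0.3337


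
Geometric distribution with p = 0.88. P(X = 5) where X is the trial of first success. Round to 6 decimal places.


P = (1-p)^(k-1) * p
(1-p)^(k-1) = 0.12^4 = 0.00020736
P = 0.00020736 * 0.88 = 0.0001824768

0.000182


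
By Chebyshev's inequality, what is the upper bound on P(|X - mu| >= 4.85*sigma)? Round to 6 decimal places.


P <= 1/k^2
k^2 = 4.85^2 = 23.5225
1/k^2 = 1 / 23.5225 = 400/9409 ≈ 0.04251249

0.042512


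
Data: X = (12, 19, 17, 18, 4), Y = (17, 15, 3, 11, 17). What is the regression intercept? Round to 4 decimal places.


a = ybar - b*xbar, where b = sum((xi-xbar)(yi-ybar)) / sum((xi-xbar)^2)
n = 5, xbar = 70/5 = 14, ybar = 63/5 = 12.6
Sxy = sum((xi-xbar)(yi-ybar)) = -76
Sxx = sum((xi-xbar)^2) = 154
b = Sxy / Sxx = -38/77 ≈ -0.493506
a = 12.6 - (-0.493506) * 14 = 1073/55 ≈ 19.509091

19.5091


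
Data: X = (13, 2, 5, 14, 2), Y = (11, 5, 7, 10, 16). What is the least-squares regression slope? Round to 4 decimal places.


b = sum((xi-xbar)(yi-ybar)) / sum((xi-xbar)^2)
n = 5, xbar = 36/5 = 7.2, ybar = 49/5 = 9.8
Sxy = sum((xi-xbar)(yi-ybar)) = 7.2
Sxx = sum((xi-xbar)^2) = 138.8
b = Sxy / Sxx = 18/347 ≈ 0.051873

0.0519


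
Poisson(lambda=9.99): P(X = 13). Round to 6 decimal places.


P = e^(-lam) * lam^k / k!
e^(-9.99) ≈ 0.00004585621
lam^k = 9.99^13 ≈ 9870777147137.147143
k! = 13! = 6227020800
P = 0.00004585621 * 9870777147137.147143 / 6227020800 ≈ 0.072689

0.072689


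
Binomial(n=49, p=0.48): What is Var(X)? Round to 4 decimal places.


Var = n*p*(1-p) = 49 * 0.48 * 0.52 = 12.2304

12.2304


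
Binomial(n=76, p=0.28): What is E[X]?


E[X] = n*p = 76 * 0.28 = 21.28

21.28


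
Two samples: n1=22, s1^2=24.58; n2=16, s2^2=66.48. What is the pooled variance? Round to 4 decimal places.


sp^2 = ((n1-1)*s1^2 + (n2-1)*s2^2)/(n1+n2-2)
(n1-1)*s1^2 = 21 * 24.58 = 516.18
(n2-1)*s2^2 = 15 * 66.48 = 997.2
numerator = 516.18 + 997.2 = 1513.38
n1+n2-2 = 36
sp^2 = 1513.38 / 36 = 25223/600 ≈ 42.038333

42.0383


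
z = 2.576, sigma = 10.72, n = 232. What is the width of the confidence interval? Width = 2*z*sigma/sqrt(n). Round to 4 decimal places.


width = 2*z*sigma/sqrt(n)
2*z*sigma = 2 * 2.576 * 10.72 = 55.22944
sqrt(232) ≈ 15.231546
width = 55.22944 / 15.231546 ≈ 3.625990

3.6260


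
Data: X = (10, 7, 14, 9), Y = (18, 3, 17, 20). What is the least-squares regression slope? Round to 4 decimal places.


b = sum((xi-xbar)(yi-ybar)) / sum((xi-xbar)^2)
n = 4, xbar = 40/4 = 10, ybar = 58/4 = 14.5
Sxy = sum((xi-xbar)(yi-ybar)) = 39
Sxx = sum((xi-xbar)^2) = 26
b = Sxy / Sxx = 1.5

1.5000
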